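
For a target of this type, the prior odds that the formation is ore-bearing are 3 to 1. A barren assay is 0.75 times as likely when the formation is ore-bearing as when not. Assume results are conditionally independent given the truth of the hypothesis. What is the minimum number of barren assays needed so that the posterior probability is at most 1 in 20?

Prior odds = 3.
Likelihood ratio per barren assay = 0.75.
Target posterior odds = 0.05/0.95 = 1/19.
Need 3 × 0.75ⁿ ≤ 1/19, i.e. 0.75ⁿ ≤ 1/57.
0.75¹⁴ = 4782969/268435456 is still above 1/57 but 0.75¹⁵ ≈0.0133635 is at or below it, so n = 15.

15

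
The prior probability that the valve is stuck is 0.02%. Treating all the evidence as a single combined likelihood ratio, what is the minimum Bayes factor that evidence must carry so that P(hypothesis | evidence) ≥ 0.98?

244951

Prior odds = 0.0002/0.9998 = 1/4999.
Target odds = 0.98/0.02 = 49.
Required Bayes factor = 49 ÷ (1/4999) = 244951.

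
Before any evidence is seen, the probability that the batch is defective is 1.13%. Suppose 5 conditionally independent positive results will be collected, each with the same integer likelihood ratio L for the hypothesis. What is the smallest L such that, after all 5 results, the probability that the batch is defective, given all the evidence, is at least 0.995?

8

Prior odds = 0.0113/0.9887 = 113/9887.
Target odds = 0.995/0.005 = 199.
Need L⁵ ≥ 199 ÷ (113/9887) = 1967513/113.
7⁵ = 16807 < 1967513/113 ≤ 32768 = 8⁵, so L = 8.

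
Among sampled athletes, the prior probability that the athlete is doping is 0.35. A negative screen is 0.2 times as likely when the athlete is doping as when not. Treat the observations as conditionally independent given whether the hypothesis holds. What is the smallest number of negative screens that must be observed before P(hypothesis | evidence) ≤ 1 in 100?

Prior odds = 0.35/0.65 = 7/13.
Likelihood ratio per negative screen = 0.2.
Target posterior odds = 0.01/0.99 = 1/99.
Require 0.2ⁿ ≤ 1/99 ÷ (7/13) = 13/693.
0.2² = 0.04 is still above 13/693 but 0.2³ = 0.008 is at or below it, so n = 3.

3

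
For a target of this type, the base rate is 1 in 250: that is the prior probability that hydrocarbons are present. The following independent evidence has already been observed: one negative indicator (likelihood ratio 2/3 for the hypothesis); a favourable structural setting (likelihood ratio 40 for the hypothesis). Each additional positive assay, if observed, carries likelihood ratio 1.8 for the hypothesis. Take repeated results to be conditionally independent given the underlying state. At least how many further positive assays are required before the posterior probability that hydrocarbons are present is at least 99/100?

Prior odds = 0.004/0.996 = 1/249.
Combined Bayes factor of the evidence already in hand = (2/3) × 40 = 80/3.
Odds after that evidence = (1/249) × 80/3 = 80/747.
Target odds = 0.99/0.01 = 99.
Need 1.8ⁿ ≥ 99 ÷ (80/747) = 924.4125.
1.8¹¹ ≈642.684 falls short of 924.4125 but 1.8¹² ≈1156.83 reaches it, so n = 12.

12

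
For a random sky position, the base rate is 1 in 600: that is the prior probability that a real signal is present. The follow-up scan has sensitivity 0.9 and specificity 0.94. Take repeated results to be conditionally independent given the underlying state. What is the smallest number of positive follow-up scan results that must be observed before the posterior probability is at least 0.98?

Prior odds: (1/600) ÷ (599/600) = 1/599.
False-positive rate = 1 − 0.94 = 0.06; likelihood ratio of a positive = 0.9/0.06 = 15.
Target odds: 0.98 ÷ 0.02 = 49.
Require 15ⁿ ≥ 49 ÷ (1/599) = 29351.
15³ = 3375 falls short of 29351 but 15⁴ = 50625 reaches it, so n = 4.

4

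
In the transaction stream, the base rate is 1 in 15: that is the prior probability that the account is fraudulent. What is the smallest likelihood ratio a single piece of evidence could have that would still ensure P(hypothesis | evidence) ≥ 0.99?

1386

Prior odds = (1/15)/(14/15) = 1/14.
Target odds = 0.99/0.01 = 99.
Required Bayes factor = 99 ÷ (1/14) = 1386.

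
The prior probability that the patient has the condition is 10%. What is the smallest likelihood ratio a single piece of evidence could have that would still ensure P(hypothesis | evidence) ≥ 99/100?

Prior odds = 0.1/0.9 = 1/9.
Target odds = 0.99/0.01 = 99.
Required Bayes factor = 99 ÷ (1/9) = 891.

891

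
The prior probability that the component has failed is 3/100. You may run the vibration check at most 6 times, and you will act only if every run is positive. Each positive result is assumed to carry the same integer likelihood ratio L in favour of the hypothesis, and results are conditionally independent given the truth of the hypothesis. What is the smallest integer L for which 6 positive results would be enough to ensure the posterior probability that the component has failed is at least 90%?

3

Prior odds = 0.03/0.97 = 3/97.
Target odds = 0.9/0.1 = 9.
Need L⁶ ≥ 9 ÷ (3/97) = 291.
2⁶ = 64 < 291 ≤ 729 = 3⁶, so L = 3.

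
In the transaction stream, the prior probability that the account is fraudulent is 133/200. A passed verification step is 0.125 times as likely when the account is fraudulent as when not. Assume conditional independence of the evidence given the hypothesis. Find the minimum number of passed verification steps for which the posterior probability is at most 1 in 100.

Prior odds: 0.665 ÷ 0.335 = 133/67.
Likelihood ratio per passed verification step = 0.125.
Target odds: 0.01 ÷ 0.99 = 1/99.
Require 0.125ⁿ ≤ 1/99 ÷ (133/67) = 67/13167.
0.125² = 0.015625 is still above 67/13167 but 0.125³ = 0.001953125 is at or below it, so n = 3.

3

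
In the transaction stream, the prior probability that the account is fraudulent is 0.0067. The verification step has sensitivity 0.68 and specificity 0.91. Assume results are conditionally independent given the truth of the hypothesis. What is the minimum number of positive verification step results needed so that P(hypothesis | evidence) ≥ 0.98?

Prior odds: 0.0067 ÷ 0.9933 = 67/9933.
False-positive rate = 1 − 0.91 = 0.09; likelihood ratio of a positive = 0.68/0.09 = 68/9.
Target odds: 0.98 ÷ 0.02 = 49.
Require (68/9)ⁿ ≥ 49 ÷ (67/9933) = 486717/67.
(68/9)⁴ = 21381376/6561 falls short of 486717/67 but (68/9)⁵ ≈24622.5 reaches it, so n = 5.

5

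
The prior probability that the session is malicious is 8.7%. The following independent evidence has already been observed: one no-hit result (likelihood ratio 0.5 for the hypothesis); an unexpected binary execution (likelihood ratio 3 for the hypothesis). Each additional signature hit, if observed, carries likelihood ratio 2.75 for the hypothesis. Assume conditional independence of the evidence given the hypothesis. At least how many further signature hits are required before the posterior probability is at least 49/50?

6

Prior odds = 0.087/0.913 = 87/913.
Combined Bayes factor of the evidence already in hand = 0.5 × 3 = 1.5.
Odds after that evidence = (87/913) × 1.5 = 261/1826.
Target odds = 0.98/0.02 = 49.
Need 2.75ⁿ ≥ 49 ÷ (261/1826) = 89474/261.
2.75⁵ = 161051/1024 falls short of 89474/261 but 2.75⁶ = 1771561/4096 reaches it, so n = 6.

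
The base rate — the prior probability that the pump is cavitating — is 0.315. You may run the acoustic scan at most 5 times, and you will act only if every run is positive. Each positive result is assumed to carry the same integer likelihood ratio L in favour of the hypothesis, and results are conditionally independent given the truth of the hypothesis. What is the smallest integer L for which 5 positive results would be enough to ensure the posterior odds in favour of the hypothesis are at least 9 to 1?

Prior odds = 0.315/0.685 = 63/137.
Target odds = 9.
Need L⁵ ≥ 9 ÷ (63/137) = 137/7.
1⁵ = 1 < 137/7 ≤ 32 = 2⁵, so L = 2.

2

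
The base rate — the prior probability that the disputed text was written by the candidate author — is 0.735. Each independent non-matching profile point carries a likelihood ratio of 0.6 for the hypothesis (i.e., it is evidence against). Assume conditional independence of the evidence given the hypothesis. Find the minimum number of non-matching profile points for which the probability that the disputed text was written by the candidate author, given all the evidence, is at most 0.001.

Prior odds = 0.735/0.265 = 147/53.
Likelihood ratio per non-matching profile point = 0.6.
Target posterior odds = 0.001/0.999 = 1/999.
Need (147/53) × 0.6ⁿ ≤ 1/999, i.e. 0.6ⁿ ≤ 53/146853.
0.6¹⁵ ≈0.000470185 is still above 53/146853 but 0.6¹⁶ ≈0.000282111 is at or below it, so n = 16.

16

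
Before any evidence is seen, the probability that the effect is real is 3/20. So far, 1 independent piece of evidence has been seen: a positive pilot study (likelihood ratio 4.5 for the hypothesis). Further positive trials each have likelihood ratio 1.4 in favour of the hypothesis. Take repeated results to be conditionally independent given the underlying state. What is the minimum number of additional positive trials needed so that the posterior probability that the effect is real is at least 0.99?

Prior odds = 0.15/0.85 = 3/17.
Bayes factor of the evidence already in hand = 4.5.
Odds after that evidence = (3/17) × 4.5 = 27/34.
Target odds = 0.99/0.01 = 99.
Need 1.4ⁿ ≥ 99 ÷ (27/34) = 374/3.
1.4¹⁴ ≈111.12 falls short of 374/3 but 1.4¹⁵ ≈155.568 reaches it, so n = 15.

15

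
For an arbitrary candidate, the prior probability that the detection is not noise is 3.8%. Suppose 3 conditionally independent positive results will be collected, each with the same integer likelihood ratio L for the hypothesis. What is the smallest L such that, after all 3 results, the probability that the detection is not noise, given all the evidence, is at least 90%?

Prior odds = 0.038/0.962 = 19/481.
Target odds = 0.9/0.1 = 9.
Need L³ ≥ 9 ÷ (19/481) = 4329/19.
6³ = 216 < 4329/19 ≤ 343 = 7³, so L = 7.

7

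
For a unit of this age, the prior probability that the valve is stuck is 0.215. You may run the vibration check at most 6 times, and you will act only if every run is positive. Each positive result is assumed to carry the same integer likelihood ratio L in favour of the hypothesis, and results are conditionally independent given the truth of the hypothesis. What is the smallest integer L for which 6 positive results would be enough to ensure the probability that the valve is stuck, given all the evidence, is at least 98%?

3

Prior odds = 0.215/0.785 = 43/157.
Target odds = 0.98/0.02 = 49.
Need L⁶ ≥ 49 ÷ (43/157) = 7693/43.
2⁶ = 64 < 7693/43 ≤ 729 = 3⁶, so L = 3.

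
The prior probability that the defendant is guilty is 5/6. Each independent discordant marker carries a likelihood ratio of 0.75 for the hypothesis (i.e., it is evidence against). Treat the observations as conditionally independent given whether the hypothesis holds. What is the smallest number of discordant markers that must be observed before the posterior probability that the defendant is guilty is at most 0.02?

Prior odds = (5/6)/(1/6) = 5.
Likelihood ratio per discordant marker = 0.75.
Target odds: 0.02 ÷ 0.98 = 1/49.
Require 0.75ⁿ ≤ 1/49 ÷ 5 = 1/245.
0.75¹⁹ ≈0.00422828 is still above 1/245 but 0.75²⁰ ≈0.00317121 is at or below it, so n = 20.

20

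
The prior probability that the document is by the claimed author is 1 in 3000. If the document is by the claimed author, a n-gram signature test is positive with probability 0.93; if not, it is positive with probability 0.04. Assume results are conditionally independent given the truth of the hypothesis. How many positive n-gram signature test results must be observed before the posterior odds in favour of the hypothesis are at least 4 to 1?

Prior odds: (1/3000) ÷ (2999/3000) = 1/2999.
Likelihood ratio of a positive = 0.93/0.04 = 23.25.
Target odds = 4.
Need (1/2999) × 23.25ⁿ ≥ 4, i.e. 23.25ⁿ ≥ 11996.
23.25² = 540.5625 falls short of 11996 but 23.25³ = 804357/64 reaches it, so n = 3.

3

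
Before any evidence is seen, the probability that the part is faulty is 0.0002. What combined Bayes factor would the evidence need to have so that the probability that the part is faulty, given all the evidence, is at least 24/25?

119976

Prior odds = 0.0002/0.9998 = 1/4999.
Target odds = 0.96/0.04 = 24.
Required Bayes factor = 24 ÷ (1/4999) = 119976.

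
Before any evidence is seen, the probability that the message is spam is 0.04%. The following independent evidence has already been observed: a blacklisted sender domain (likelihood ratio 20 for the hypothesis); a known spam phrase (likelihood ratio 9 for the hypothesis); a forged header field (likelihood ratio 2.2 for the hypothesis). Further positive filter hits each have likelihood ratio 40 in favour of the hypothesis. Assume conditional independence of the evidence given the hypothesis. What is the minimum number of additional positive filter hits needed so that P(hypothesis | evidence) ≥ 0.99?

Prior odds = 0.0004/0.9996 = 1/2499.
Combined Bayes factor of the evidence already in hand = 20 × 9 × 2.2 = 396.
Odds after that evidence = (1/2499) × 396 = 132/833.
Target odds = 0.99/0.01 = 99.
Need 40ⁿ ≥ 99 ÷ (132/833) = 624.75.
40¹ = 40 falls short of 624.75 but 40² = 1600 reaches it, so n = 2.

2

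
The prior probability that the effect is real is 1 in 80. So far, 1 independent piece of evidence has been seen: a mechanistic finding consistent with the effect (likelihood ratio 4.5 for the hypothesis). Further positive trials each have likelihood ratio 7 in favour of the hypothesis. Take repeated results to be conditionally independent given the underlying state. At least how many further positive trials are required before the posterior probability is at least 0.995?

Prior odds = 0.0125/0.9875 = 1/79.
Bayes factor of the evidence already in hand = 4.5.
Odds after that evidence = (1/79) × 4.5 = 9/158.
Target odds = 0.995/0.005 = 199.
Need 7ⁿ ≥ 199 ÷ (9/158) = 31442/9.
7⁴ = 2401 falls short of 31442/9 but 7⁵ = 16807 reaches it, so n = 5.

5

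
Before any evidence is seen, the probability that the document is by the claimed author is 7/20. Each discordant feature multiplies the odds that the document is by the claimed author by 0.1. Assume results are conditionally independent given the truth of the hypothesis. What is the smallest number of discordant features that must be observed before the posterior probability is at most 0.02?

2

Prior odds: 0.35 ÷ 0.65 = 7/13.
Likelihood ratio per discordant feature = 0.1.
Target posterior odds = 0.02/0.98 = 1/49.
Need (7/13) × 0.1ⁿ ≤ 1/49, i.e. 0.1ⁿ ≤ 13/343.
0.1¹ = 0.1 is still above 13/343 but 0.1² = 0.01 is at or below it, so n = 2.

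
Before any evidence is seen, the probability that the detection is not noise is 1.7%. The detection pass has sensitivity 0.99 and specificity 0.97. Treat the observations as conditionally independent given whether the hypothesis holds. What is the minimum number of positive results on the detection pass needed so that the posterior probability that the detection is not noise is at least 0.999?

Prior odds: 0.017 ÷ 0.983 = 17/983.
False-positive rate = 1 − 0.97 = 0.03; likelihood ratio of a positive = 0.99/0.03 = 33.
Target posterior odds = 0.999/0.001 = 999.
Need (17/983) × 33ⁿ ≥ 999, i.e. 33ⁿ ≥ 982017/17.
33³ = 35937 falls short of 982017/17 but 33⁴ = 1185921 reaches it, so n = 4.

4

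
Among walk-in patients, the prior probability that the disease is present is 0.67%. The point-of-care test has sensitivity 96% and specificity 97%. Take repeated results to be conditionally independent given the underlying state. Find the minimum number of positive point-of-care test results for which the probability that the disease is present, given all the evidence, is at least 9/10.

3

Prior odds: 0.0067 ÷ 0.9933 = 67/9933.
False-positive rate = 1 − 0.97 = 0.03; likelihood ratio of a positive = 0.96/0.03 = 32.
Target odds: 0.9 ÷ 0.1 = 9.
Need (67/9933) × 32ⁿ ≥ 9, i.e. 32ⁿ ≥ 89397/67.
32² = 1024 falls short of 89397/67 but 32³ = 32768 reaches it, so n = 3.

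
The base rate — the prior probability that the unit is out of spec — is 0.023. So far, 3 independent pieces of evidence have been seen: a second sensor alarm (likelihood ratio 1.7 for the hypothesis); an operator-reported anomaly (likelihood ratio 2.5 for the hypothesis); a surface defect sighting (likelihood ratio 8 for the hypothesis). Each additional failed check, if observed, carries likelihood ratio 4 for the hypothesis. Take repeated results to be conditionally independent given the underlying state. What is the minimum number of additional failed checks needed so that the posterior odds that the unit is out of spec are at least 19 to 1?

Prior odds = 0.023/0.977 = 23/977.
Combined Bayes factor of the evidence already in hand = 1.7 × 2.5 × 8 = 34.
Odds after that evidence = (23/977) × 34 = 782/977.
Target odds = 19.
Need 4ⁿ ≥ 19 ÷ (782/977) = 18563/782.
4² = 16 falls short of 18563/782 but 4³ = 64 reaches it, so n = 3.

3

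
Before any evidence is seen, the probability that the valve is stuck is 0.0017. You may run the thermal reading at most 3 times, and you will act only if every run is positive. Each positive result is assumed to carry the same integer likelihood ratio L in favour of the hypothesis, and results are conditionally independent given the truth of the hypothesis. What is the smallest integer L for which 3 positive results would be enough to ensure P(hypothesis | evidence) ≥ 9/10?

Prior odds = 0.0017/0.9983 = 17/9983.
Target odds = 0.9/0.1 = 9.
Need L³ ≥ 9 ÷ (17/9983) = 89847/17.
17³ = 4913 < 89847/17 ≤ 5832 = 18³, so L = 18.

18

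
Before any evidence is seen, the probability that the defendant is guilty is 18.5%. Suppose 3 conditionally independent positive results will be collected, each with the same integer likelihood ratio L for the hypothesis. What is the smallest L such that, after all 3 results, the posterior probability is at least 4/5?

Prior odds = 0.185/0.815 = 37/163.
Target odds = 0.8/0.2 = 4.
Need L³ ≥ 4 ÷ (37/163) = 652/37.
2³ = 8 < 652/37 ≤ 27 = 3³, so L = 3.

3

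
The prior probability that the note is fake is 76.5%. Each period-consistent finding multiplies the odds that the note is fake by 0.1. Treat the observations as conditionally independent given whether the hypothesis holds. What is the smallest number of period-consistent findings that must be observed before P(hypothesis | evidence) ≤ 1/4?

Prior odds: 0.765 ÷ 0.235 = 153/47.
Likelihood ratio per period-consistent finding = 0.1.
Target odds: 0.25 ÷ 0.75 = 1/3.
Require 0.1ⁿ ≤ 1/3 ÷ (153/47) = 47/459.
0.1¹ = 0.1, which is already at or below the required 47/459; so n = 1.

1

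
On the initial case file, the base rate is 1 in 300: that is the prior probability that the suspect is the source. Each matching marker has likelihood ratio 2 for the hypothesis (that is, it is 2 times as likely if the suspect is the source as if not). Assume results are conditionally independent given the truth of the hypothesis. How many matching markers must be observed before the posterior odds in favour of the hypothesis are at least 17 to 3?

11

Prior odds = (1/300)/(299/300) = 1/299.
Likelihood ratio per matching marker = 2.
Target odds = 17/3.
Require 2ⁿ ≥ 17/3 ÷ (1/299) = 5083/3.
2¹⁰ = 1024 falls short of 5083/3 but 2¹¹ = 2048 reaches it, so n = 11.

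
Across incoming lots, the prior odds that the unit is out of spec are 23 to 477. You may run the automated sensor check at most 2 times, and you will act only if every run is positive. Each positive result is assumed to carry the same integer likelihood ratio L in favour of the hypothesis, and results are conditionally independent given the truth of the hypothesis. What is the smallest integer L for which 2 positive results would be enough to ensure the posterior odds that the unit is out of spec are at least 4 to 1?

10

Prior odds = 23/477.
Target odds = 4.
Need L² ≥ 4 ÷ (23/477) = 1908/23.
9² = 81 < 1908/23 ≤ 100 = 10², so L = 10.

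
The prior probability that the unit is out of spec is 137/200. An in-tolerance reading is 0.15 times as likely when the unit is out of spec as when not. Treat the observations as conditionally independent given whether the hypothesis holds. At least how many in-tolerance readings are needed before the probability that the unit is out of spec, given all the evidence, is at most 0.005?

Prior odds = 0.685/0.315 = 137/63.
Likelihood ratio per in-tolerance reading = 0.15.
Target odds: 0.005 ÷ 0.995 = 1/199.
Require 0.15ⁿ ≤ 1/199 ÷ (137/63) = 63/27263.
0.15³ = 0.003375 is still above 63/27263 but 0.15⁴ = 81/160000 is at or below it, so n = 4.

4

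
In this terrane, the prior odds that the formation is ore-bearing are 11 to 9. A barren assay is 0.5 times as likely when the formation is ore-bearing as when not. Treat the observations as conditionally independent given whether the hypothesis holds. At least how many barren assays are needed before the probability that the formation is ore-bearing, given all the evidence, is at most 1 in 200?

8

Prior odds = 11/9.
Likelihood ratio per barren assay = 0.5.
Target odds: 0.005 ÷ 0.995 = 1/199.
Need (11/9) × 0.5ⁿ ≤ 1/199, i.e. 0.5ⁿ ≤ 9/2189.
0.5⁷ = 0.0078125 is still above 9/2189 but 0.5⁸ = 0.00390625 is at or below it, so n = 8.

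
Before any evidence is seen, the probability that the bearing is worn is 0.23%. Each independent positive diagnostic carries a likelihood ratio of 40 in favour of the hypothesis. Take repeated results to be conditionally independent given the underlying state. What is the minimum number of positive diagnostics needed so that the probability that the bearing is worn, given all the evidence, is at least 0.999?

Prior odds: 0.0023 ÷ 0.9977 = 23/9977.
Likelihood ratio per positive diagnostic = 40.
Target odds: 0.999 ÷ 0.001 = 999.
Need (23/9977) × 40ⁿ ≥ 999, i.e. 40ⁿ ≥ 9967023/23.
40³ = 64000 falls short of 9967023/23 but 40⁴ = 2560000 reaches it, so n = 4.

4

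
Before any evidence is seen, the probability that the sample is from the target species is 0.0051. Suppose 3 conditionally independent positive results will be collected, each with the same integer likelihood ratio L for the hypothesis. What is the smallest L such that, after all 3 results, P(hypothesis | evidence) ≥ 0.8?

10

Prior odds = 0.0051/0.9949 = 51/9949.
Target odds = 0.8/0.2 = 4.
Need L³ ≥ 4 ÷ (51/9949) = 39796/51.
9³ = 729 < 39796/51 ≤ 1000 = 10³, so L = 10.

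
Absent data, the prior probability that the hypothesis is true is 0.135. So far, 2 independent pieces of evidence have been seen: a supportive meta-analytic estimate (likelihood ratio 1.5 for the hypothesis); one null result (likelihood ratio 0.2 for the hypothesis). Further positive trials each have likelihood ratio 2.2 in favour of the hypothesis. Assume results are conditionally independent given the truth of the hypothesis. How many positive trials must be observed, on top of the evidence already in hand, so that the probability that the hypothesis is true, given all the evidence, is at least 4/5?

Prior odds = 0.135/0.865 = 27/173.
Combined Bayes factor of the evidence already in hand = 1.5 × 0.2 = 0.3.
Odds after that evidence = (27/173) × 0.3 = 81/1730.
Target odds = 0.8/0.2 = 4.
Need 2.2ⁿ ≥ 4 ÷ (81/1730) = 6920/81.
2.2⁵ = 51.53632 falls short of 6920/81 but 2.2⁶ = 1771561/15625 reaches it, so n = 6.

6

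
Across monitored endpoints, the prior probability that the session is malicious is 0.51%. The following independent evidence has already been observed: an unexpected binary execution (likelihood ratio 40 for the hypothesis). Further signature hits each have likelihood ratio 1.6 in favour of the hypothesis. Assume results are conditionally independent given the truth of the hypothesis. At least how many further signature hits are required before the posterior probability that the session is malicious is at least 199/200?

Prior odds = 0.0051/0.9949 = 51/9949.
Bayes factor of the evidence already in hand = 40.
Odds after that evidence = (51/9949) × 40 = 2040/9949.
Target odds = 0.995/0.005 = 199.
Need 1.6ⁿ ≥ 199 ÷ (2040/9949) = 1979851/2040.
1.6¹⁴ ≈720.576 falls short of 1979851/2040 but 1.6¹⁵ ≈1152.92 reaches it, so n = 15.

15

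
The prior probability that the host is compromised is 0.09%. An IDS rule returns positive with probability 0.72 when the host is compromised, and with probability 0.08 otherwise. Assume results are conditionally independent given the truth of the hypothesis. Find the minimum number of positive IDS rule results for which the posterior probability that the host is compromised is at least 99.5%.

6

Prior odds = 0.0009/0.9991 = 9/9991.
Likelihood ratio of a positive result = 0.72/0.08 = 9.
Target odds: 0.995 ÷ 0.005 = 199.
Require 9ⁿ ≥ 199 ÷ (9/9991) = 1988209/9.
9⁵ = 59049 falls short of 1988209/9 but 9⁶ = 531441 reaches it, so n = 6.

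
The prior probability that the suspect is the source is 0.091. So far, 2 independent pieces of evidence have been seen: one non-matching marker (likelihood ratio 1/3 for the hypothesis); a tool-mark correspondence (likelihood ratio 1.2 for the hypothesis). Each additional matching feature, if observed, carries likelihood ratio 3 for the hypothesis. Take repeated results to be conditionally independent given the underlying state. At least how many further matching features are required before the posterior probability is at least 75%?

Prior odds = 0.091/0.909 = 91/909.
Combined Bayes factor of the evidence already in hand = (1/3) × 1.2 = 0.4.
Odds after that evidence = (91/909) × 0.4 = 182/4545.
Target odds = 0.75/0.25 = 3.
Need 3ⁿ ≥ 3 ÷ (182/4545) = 13635/182.
3³ = 27 falls short of 13635/182 but 3⁴ = 81 reaches it, so n = 4.

4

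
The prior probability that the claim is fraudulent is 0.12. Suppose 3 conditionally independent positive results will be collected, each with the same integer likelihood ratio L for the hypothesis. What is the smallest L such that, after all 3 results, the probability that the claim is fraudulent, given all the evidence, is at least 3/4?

3

Prior odds = 0.12/0.88 = 3/22.
Target odds = 0.75/0.25 = 3.
Need L³ ≥ 3 ÷ (3/22) = 22.
2³ = 8 < 22 ≤ 27 = 3³, so L = 3.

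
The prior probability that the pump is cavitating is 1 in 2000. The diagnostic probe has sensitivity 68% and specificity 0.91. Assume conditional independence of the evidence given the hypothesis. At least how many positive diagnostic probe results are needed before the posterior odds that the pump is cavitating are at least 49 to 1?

Prior odds: 0.0005 ÷ 0.9995 = 1/1999.
False-positive rate = 1 − 0.91 = 0.09; likelihood ratio of a positive = 0.68/0.09 = 68/9.
Target odds = 49.
Require (68/9)ⁿ ≥ 49 ÷ (1/1999) = 97951.
(68/9)⁵ ≈24622.5 falls short of 97951 but (68/9)⁶ ≈186037 reaches it, so n = 6.

6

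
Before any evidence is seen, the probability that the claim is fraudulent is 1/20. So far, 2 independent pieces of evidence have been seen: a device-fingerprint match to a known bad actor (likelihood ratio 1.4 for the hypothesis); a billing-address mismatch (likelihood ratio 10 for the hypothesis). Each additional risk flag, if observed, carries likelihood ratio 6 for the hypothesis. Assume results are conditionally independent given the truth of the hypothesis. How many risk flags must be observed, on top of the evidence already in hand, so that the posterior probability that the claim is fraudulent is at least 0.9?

Prior odds = 0.05/0.95 = 1/19.
Combined Bayes factor of the evidence already in hand = 1.4 × 10 = 14.
Odds after that evidence = (1/19) × 14 = 14/19.
Target odds = 0.9/0.1 = 9.
Need 6ⁿ ≥ 9 ÷ (14/19) = 171/14.
6¹ = 6 falls short of 171/14 but 6² = 36 reaches it, so n = 2.

2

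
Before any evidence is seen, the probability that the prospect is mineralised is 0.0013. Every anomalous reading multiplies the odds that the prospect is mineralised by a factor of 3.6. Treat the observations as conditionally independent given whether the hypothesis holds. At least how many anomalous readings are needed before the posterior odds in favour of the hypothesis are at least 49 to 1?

Prior odds = 0.0013/0.9987 = 13/9987.
Likelihood ratio per anomalous reading = 3.6.
Target odds = 49.
Need (13/9987) × 3.6ⁿ ≥ 49, i.e. 3.6ⁿ ≥ 489363/13.
3.6⁸ ≈28211.1 falls short of 489363/13 but 3.6⁹ ≈101560 reaches it, so n = 9.

9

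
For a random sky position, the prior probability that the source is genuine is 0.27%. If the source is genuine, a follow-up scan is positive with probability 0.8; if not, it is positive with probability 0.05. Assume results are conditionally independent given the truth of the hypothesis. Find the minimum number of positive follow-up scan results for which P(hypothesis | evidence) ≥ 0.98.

Prior odds = 0.0027/0.9973 = 27/9973.
Likelihood ratio of a positive = 0.8/0.05 = 16.
Target posterior odds = 0.98/0.02 = 49.
Require 16ⁿ ≥ 49 ÷ (27/9973) = 488677/27.
16³ = 4096 falls short of 488677/27 but 16⁴ = 65536 reaches it, so n = 4.

4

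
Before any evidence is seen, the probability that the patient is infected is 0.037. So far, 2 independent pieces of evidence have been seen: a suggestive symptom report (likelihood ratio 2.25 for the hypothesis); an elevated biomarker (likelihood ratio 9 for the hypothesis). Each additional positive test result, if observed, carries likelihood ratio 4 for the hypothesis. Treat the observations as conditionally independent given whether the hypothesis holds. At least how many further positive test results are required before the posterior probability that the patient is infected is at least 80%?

2

Prior odds = 0.037/0.963 = 37/963.
Combined Bayes factor of the evidence already in hand = 2.25 × 9 = 20.25.
Odds after that evidence = (37/963) × 20.25 = 333/428.
Target odds = 0.8/0.2 = 4.
Need 4ⁿ ≥ 4 ÷ (333/428) = 1712/333.
4¹ = 4 falls short of 1712/333 but 4² = 16 reaches it, so n = 2.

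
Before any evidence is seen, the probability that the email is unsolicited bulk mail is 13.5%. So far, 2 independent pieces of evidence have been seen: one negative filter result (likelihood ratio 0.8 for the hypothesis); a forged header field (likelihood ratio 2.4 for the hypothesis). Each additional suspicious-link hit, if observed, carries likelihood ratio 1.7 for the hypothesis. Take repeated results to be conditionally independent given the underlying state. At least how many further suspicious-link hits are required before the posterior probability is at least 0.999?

Prior odds = 0.135/0.865 = 27/173.
Combined Bayes factor of the evidence already in hand = 0.8 × 2.4 = 1.92.
Odds after that evidence = (27/173) × 1.92 = 1296/4325.
Target odds = 0.999/0.001 = 999.
Need 1.7ⁿ ≥ 999 ÷ (1296/4325) = 160025/48.
1.7¹⁵ ≈2862.42 falls short of 160025/48 but 1.7¹⁶ ≈4866.12 reaches it, so n = 16.

16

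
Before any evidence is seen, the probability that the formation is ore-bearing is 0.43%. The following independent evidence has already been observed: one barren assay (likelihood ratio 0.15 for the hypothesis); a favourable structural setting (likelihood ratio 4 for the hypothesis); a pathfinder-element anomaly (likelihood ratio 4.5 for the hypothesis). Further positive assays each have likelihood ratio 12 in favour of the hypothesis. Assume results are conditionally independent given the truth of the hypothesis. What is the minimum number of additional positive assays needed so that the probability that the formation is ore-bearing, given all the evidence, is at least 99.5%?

Prior odds = 0.0043/0.9957 = 43/9957.
Combined Bayes factor of the evidence already in hand = 0.15 × 4 × 4.5 = 2.7.
Odds after that evidence = (43/9957) × 2.7 = 387/33190.
Target odds = 0.995/0.005 = 199.
Need 12ⁿ ≥ 199 ÷ (387/33190) = 6604810/387.
12³ = 1728 falls short of 6604810/387 but 12⁴ = 20736 reaches it, so n = 4.

4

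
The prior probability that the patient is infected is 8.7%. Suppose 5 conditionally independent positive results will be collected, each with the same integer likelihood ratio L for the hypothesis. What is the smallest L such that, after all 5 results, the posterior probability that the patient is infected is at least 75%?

Prior odds = 0.087/0.913 = 87/913.
Target odds = 0.75/0.25 = 3.
Need L⁵ ≥ 3 ÷ (87/913) = 913/29.
1⁵ = 1 < 913/29 ≤ 32 = 2⁵, so L = 2.

2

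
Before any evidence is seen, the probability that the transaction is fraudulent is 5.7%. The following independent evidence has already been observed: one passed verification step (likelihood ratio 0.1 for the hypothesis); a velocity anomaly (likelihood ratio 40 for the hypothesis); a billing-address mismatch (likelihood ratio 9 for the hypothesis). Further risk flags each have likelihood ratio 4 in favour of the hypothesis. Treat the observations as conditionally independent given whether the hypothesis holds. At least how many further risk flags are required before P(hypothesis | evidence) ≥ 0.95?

2

Prior odds = 0.057/0.943 = 57/943.
Combined Bayes factor of the evidence already in hand = 0.1 × 40 × 9 = 36.
Odds after that evidence = (57/943) × 36 = 2052/943.
Target odds = 0.95/0.05 = 19.
Need 4ⁿ ≥ 19 ÷ (2052/943) = 943/108.
4¹ = 4 falls short of 943/108 but 4² = 16 reaches it, so n = 2.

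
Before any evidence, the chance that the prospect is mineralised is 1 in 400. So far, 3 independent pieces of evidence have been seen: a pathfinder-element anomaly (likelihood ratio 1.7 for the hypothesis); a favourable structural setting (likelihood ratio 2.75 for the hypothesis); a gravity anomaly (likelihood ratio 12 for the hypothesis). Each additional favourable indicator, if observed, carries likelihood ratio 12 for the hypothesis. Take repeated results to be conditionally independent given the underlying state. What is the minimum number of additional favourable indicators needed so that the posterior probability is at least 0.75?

Prior odds = 0.0025/0.9975 = 1/399.
Combined Bayes factor of the evidence already in hand = 1.7 × 2.75 × 12 = 56.1.
Odds after that evidence = (1/399) × 56.1 = 187/1330.
Target odds = 0.75/0.25 = 3.
Need 12ⁿ ≥ 3 ÷ (187/1330) = 3990/187.
12¹ = 12 falls short of 3990/187 but 12² = 144 reaches it, so n = 2.

2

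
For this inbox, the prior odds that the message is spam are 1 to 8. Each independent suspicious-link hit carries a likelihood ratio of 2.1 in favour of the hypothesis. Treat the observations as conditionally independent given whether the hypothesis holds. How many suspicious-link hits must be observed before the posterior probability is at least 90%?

6

Prior odds = 0.125.
Likelihood ratio per suspicious-link hit = 2.1.
Target posterior odds = 0.9/0.1 = 9.
Need 0.125 × 2.1ⁿ ≥ 9, i.e. 2.1ⁿ ≥ 72.
2.1⁵ = 4084101/100000 falls short of 72 but 2.1⁶ = 85766121/1000000 reaches it, so n = 6.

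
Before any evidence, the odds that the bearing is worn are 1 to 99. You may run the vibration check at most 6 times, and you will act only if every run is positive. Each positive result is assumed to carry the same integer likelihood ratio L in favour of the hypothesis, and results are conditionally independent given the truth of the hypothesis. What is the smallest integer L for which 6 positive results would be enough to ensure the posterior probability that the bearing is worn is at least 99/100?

Prior odds = 1/99.
Target odds = 0.99/0.01 = 99.
Need L⁶ ≥ 99 ÷ (1/99) = 9801.
4⁶ = 4096 < 9801 ≤ 15625 = 5⁶, so L = 5.

5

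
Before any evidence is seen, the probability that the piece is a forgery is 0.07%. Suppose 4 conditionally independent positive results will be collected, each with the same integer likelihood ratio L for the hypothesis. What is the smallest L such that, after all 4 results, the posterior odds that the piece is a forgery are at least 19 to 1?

13

Prior odds = 0.0007/0.9993 = 7/9993.
Target odds = 19.
Need L⁴ ≥ 19 ÷ (7/9993) = 189867/7.
12⁴ = 20736 < 189867/7 ≤ 28561 = 13⁴, so L = 13.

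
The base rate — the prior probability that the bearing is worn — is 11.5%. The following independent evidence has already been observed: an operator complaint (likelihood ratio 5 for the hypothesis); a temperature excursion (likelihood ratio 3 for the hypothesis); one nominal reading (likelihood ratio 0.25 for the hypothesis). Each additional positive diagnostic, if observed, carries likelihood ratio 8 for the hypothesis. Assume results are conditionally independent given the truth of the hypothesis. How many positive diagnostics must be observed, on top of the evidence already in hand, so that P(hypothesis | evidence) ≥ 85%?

Prior odds = 0.115/0.885 = 23/177.
Combined Bayes factor of the evidence already in hand = 5 × 3 × 0.25 = 3.75.
Odds after that evidence = (23/177) × 3.75 = 115/236.
Target odds = 0.85/0.15 = 17/3.
Need 8ⁿ ≥ 17/3 ÷ (115/236) = 4012/345.
8¹ = 8 falls short of 4012/345 but 8² = 64 reaches it, so n = 2.

2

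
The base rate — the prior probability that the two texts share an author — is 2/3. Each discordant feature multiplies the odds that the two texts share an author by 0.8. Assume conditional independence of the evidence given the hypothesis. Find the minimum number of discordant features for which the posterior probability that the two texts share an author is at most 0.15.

Prior odds = (2/3)/(1/3) = 2.
Likelihood ratio per discordant feature = 0.8.
Target odds: 0.15 ÷ 0.85 = 3/17.
Require 0.8ⁿ ≤ 3/17 ÷ 2 = 3/34.
0.8¹⁰ = 1048576/9765625 is still above 3/34 but 0.8¹¹ = 4194304/48828125 is at or below it, so n = 11.

11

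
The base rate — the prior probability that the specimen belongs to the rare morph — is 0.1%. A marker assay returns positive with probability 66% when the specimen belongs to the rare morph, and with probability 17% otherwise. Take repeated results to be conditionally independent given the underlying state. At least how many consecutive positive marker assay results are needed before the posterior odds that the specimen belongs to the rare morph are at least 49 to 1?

Prior odds: 0.001 ÷ 0.999 = 1/999.
Likelihood ratio of a positive result = 0.66/0.17 = 66/17.
Target odds = 49.
Need (1/999) × (66/17)ⁿ ≥ 49, i.e. (66/17)ⁿ ≥ 48951.
(66/17)⁷ ≈13294.3 falls short of 48951 but (66/17)⁸ ≈51613.1 reaches it, so n = 8.

8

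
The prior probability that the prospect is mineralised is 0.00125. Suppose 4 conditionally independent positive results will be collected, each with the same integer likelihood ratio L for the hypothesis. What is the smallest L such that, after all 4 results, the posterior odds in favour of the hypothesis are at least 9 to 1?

Prior odds = 0.00125/0.99875 = 1/799.
Target odds = 9.
Need L⁴ ≥ 9 ÷ (1/799) = 7191.
9⁴ = 6561 < 7191 ≤ 10000 = 10⁴, so L = 10.

10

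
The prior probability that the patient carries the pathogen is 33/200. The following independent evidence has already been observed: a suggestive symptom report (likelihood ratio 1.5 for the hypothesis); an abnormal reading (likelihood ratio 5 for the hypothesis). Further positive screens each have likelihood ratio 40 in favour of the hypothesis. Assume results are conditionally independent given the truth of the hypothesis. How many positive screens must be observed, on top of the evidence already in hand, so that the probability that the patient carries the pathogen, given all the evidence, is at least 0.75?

1

Prior odds = 0.165/0.835 = 33/167.
Combined Bayes factor of the evidence already in hand = 1.5 × 5 = 7.5.
Odds after that evidence = (33/167) × 7.5 = 495/334.
Target odds = 0.75/0.25 = 3.
Need 40ⁿ ≥ 3 ÷ (495/334) = 334/165.
40¹ = 40, which meets the required 334/165; so n = 1.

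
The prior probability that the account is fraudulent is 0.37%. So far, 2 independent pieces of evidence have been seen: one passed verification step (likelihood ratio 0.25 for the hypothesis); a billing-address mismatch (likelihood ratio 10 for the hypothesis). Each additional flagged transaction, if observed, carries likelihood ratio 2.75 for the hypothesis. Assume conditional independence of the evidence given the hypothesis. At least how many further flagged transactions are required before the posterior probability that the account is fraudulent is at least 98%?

Prior odds = 0.0037/0.9963 = 37/9963.
Combined Bayes factor of the evidence already in hand = 0.25 × 10 = 2.5.
Odds after that evidence = (37/9963) × 2.5 = 185/19926.
Target odds = 0.98/0.02 = 49.
Need 2.75ⁿ ≥ 49 ÷ (185/19926) = 976374/185.
2.75⁸ = 214358881/65536 falls short of 976374/185 but 2.75⁹ ≈8994.86 reaches it, so n = 9.

9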